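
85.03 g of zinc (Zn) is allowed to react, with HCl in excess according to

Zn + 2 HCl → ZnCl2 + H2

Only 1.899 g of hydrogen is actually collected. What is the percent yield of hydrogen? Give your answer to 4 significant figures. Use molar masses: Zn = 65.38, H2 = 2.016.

72.43 %

n(Zn) = 85.030 g / 65.38 g/mol = 1.3006 mol.
From the equation the Zn:H2 mole ratio is 1:1, so n(H2) = 1.3006 × 1/1 = 1.3006 mol.
Mass of H2 = 1.3006 mol × 2.016 g/mol = 2.6219 g.
This is the theoretical yield. Percent yield = 1.899 g / 2.6219 g × 100% = 72.428%.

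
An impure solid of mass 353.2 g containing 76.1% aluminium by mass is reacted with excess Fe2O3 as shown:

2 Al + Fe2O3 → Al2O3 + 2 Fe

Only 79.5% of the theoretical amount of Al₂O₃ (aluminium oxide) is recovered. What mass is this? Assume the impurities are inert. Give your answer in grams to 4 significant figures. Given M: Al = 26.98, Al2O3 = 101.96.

Pure Al available = 353.2 g × 0.761 = 268.79 g.
n(Al) = 268.79 g / 26.98 g/mol = 9.9624 mol.
From the equation the Al:Al2O3 mole ratio is 2:1, so n(Al2O3) = 9.9624 × 1/2 = 4.9812 mol.
Mass of Al2O3 = 4.9812 mol × 101.96 g/mol = 507.88 g.
Actual mass collected = 507.88 g × 0.795 = 403.77 g.

403.8 g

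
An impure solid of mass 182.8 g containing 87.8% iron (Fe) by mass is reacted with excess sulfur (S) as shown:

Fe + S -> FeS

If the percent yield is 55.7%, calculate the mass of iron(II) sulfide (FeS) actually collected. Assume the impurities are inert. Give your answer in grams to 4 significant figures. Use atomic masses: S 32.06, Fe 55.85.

140.7 g

Pure Fe available = 182.8 g × 0.878 = 160.50 g.
M(Fe) = 55.85 g/mol.
M(FeS) = 55.85 + 32.06 = 87.91 g/mol.
n(Fe) = 160.50 g / 55.85 g/mol = 2.8737 mol.
From the equation the Fe:FeS mole ratio is 1:1, so n(FeS) = 2.8737 × 1/1 = 2.8737 mol.
Mass of FeS = 2.8737 mol × 87.91 g/mol = 252.63 g.
Actual mass collected = 252.63 g × 0.557 = 140.72 g.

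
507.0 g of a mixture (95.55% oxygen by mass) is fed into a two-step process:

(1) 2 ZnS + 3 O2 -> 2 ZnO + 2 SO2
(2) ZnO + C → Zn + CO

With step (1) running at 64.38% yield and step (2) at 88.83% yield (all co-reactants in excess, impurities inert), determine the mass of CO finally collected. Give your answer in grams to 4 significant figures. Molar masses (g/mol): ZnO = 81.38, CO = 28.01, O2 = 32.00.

161.7 g

Pure O2 = 507.0 × 0.9555 = 484.44 g.
n(O2) = 484.44 / 32.00 = 15.139 mol.
Step 1 (O2:ZnO = 3:2): theoretical n(ZnO) = 10.092 mol; at 64.38% yield, n(ZnO) = 6.4975 mol.
Step 2 (ZnO:CO = 1:1): theoretical n(CO) = 6.4975 mol, so theoretical mass = 6.4975 × 28.01 = 182.00 g.
At 88.83% yield, actual mass of CO = 182.00 × 0.8883 = 161.67 g.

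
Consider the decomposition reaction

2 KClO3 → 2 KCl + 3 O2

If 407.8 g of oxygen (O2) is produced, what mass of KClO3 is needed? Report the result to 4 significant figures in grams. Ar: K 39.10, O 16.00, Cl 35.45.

1041 g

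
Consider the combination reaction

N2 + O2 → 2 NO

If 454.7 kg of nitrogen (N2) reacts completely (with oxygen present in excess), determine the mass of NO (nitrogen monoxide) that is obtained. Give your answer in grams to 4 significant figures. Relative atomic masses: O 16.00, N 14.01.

M(N2) = 2(14.01) = 28.02 g/mol.
M(NO) = 14.01 + 16.00 = 30.01 g/mol.
Convert: 454.7 kg = 454700 g.
n(N2) = 454700 g / 28.02 g/mol = 16228 mol.
From the equation the N2:NO mole ratio is 1:2, so n(NO) = 16228 × 2/1 = 32455 mol.
Mass of NO = 32455 mol × 30.01 g/mol = 973990 g.

974000 g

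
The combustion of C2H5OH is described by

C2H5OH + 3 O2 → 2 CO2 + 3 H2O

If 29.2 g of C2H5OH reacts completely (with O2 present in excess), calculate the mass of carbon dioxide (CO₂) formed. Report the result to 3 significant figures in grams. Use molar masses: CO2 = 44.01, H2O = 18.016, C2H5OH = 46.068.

55.8 g

n(C2H5OH) = 29.20 g / 46.068 g/mol = 0.6338 mol.
From the equation the C2H5OH:CO2 mole ratio is 1:2, so n(CO2) = 0.6338 × 2/1 = 1.268 mol.
Mass of CO2 = 1.268 mol × 44.01 g/mol = 55.79 g.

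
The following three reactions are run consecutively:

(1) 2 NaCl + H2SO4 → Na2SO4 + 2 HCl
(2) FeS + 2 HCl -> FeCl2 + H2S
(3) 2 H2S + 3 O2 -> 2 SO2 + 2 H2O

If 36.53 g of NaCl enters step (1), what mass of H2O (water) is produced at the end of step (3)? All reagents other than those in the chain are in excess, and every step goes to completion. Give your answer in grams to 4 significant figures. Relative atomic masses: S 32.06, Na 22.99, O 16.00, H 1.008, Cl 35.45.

M(NaCl) = 22.99 + 35.45 = 58.44 g/mol.
M(H2O) = 2(1.008) + 16.00 = 18.016 g/mol.
n(NaCl) = 36.53 / 58.44 = 0.62509 mol.
Reaction (1): NaCl→HCl ratio 2:2 ⇒ n(HCl) = 0.62509 mol.
Reaction (2): HCl→H2S ratio 2:1 ⇒ n(H2S) = 0.31254 mol.
Reaction (3): H2S→H2O ratio 2:2 ⇒ n(H2O) = 0.31254 mol.
Mass of H2O = 0.31254 × 18.016 = 5.6308 g.

5.631 g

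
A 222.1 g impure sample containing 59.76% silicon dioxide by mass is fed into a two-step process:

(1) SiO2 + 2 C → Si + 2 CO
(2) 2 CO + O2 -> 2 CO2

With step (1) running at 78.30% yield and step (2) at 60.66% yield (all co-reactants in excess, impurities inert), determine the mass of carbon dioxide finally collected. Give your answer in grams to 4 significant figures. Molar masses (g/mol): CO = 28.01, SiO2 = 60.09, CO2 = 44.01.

92.34 g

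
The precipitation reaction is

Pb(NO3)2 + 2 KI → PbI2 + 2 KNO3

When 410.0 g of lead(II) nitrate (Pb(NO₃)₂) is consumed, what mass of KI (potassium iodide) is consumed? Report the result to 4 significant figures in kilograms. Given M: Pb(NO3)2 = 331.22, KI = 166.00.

n(Pb(NO3)2) = 410.00 g / 331.22 g/mol = 1.2378 mol.
From the equation the Pb(NO3)2:KI mole ratio is 1:2, so n(KI) = 1.2378 × 2/1 = 2.4757 mol.
Mass of KI = 2.4757 mol × 166.00 g/mol = 410.97 g.
Converting to kg: 410.97 g = 0.4110 kg.

0.4110 kg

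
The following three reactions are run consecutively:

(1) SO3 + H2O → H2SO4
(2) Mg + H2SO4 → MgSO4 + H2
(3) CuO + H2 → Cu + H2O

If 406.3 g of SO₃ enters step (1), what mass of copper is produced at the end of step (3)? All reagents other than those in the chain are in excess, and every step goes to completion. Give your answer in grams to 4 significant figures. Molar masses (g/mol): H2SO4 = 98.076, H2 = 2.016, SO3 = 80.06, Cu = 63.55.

322.5 g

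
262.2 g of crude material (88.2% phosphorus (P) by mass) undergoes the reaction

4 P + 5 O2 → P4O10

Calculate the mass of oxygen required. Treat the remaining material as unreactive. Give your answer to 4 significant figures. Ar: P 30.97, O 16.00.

Mass of pure P = 262.2 g × 0.882 = 231.26 g.
M(P) = 30.97 g/mol.
M(O2) = 2(16.00) = 32.00 g/mol.
n(P) = 231.26 g / 30.97 g/mol = 7.4672 mol.
From the equation the P:O2 mole ratio is 4:5, so n(O2) = 7.4672 × 5/4 = 9.3340 mol.
Mass of O2 = 9.3340 mol × 32.00 g/mol = 298.69 g.

298.7 g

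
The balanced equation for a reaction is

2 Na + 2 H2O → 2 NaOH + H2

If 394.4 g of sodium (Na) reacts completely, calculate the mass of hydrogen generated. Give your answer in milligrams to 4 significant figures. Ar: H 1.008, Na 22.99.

M(Na) = 22.99 g/mol.
M(H2) = 2(1.008) = 2.016 g/mol.
n(Na) = 394.40 g / 22.99 g/mol = 17.155 mol.
From the equation the Na:H2 mole ratio is 2:1, so n(H2) = 17.155 × 1/2 = 8.5776 mol.
Mass of H2 = 8.5776 mol × 2.016 g/mol = 17.293 g.
Converting to mg: 17.293 g = 17290 mg.

17290 mg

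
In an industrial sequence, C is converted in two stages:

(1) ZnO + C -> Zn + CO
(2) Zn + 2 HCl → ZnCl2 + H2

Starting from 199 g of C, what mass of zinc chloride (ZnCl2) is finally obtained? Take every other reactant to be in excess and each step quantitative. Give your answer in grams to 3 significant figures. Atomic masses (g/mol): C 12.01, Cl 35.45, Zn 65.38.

2260 g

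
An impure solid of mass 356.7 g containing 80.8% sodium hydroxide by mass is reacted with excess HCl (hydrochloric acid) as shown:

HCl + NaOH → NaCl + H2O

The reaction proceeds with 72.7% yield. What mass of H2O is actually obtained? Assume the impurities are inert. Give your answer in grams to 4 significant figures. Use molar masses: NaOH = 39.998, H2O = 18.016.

94.38 g

Pure NaOH available = 356.7 g × 0.808 = 288.21 g.
n(NaOH) = 288.21 g / 39.998 g/mol = 7.2057 mol.
From the equation the NaOH:H2O mole ratio is 1:1, so n(H2O) = 7.2057 × 1/1 = 7.2057 mol.
Mass of H2O = 7.2057 mol × 18.016 g/mol = 129.82 g.
Actual mass collected = 129.82 g × 0.727 = 94.378 g.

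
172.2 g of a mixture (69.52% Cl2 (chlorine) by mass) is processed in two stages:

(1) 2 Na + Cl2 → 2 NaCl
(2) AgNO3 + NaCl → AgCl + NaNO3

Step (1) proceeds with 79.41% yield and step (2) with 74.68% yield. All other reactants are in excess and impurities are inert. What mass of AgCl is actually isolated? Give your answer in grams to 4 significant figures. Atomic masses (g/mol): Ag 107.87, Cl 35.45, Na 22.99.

Pure Cl2 = 172.2 × 0.6952 = 119.71 g.
M(Cl2) = 2(35.45) = 70.90 g/mol.
M(AgCl) = 107.87 + 35.45 = 143.32 g/mol.
n(Cl2) = 119.71 / 70.90 = 1.6885 mol.
Step 1 (Cl2:NaCl = 1:2): theoretical n(NaCl) = 3.3770 mol; at 79.41% yield, n(NaCl) = 2.6816 mol.
Step 2 (NaCl:AgCl = 1:1): theoretical n(AgCl) = 2.6816 mol, so theoretical mass = 2.6816 × 143.32 = 384.33 g.
At 74.68% yield, actual mass of AgCl = 384.33 × 0.7468 = 287.02 g.

287.0 g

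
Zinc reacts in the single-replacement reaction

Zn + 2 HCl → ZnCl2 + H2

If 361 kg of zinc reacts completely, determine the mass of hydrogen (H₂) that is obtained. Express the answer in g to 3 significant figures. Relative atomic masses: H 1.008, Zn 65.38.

M(Zn) = 65.38 g/mol.
M(H2) = 2(1.008) = 2.016 g/mol.
Convert: 361 kg = 361000 g.
n(Zn) = 361000 g / 65.38 g/mol = 5522 mol.
From the equation the Zn:H2 mole ratio is 1:1, so n(H2) = 5522 × 1/1 = 5522 mol.
Mass of H2 = 5522 mol × 2.016 g/mol = 11130 g.

11100 g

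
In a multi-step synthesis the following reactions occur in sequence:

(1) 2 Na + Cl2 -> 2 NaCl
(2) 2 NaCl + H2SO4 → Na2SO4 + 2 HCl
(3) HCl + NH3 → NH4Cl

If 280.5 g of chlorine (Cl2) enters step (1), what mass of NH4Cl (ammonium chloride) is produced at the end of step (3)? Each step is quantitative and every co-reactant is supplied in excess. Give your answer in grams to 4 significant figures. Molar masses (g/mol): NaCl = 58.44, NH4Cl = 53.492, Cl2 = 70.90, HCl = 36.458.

n(Cl2) = 280.5 / 70.90 = 3.9563 mol.
Reaction (1): Cl2→NaCl ratio 1:2 ⇒ n(NaCl) = 7.9126 mol.
Reaction (2): NaCl→HCl ratio 2:2 ⇒ n(HCl) = 7.9126 mol.
Reaction (3): HCl→NH4Cl ratio 1:1 ⇒ n(NH4Cl) = 7.9126 mol.
Mass of NH4Cl = 7.9126 × 53.492 = 423.26 g.

423.3 g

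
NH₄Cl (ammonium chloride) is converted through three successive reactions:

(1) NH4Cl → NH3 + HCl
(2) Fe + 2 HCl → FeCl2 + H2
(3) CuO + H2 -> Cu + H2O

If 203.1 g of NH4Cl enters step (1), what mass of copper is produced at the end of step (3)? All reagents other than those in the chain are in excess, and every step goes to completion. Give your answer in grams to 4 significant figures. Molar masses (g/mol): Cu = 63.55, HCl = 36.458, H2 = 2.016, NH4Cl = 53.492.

120.6 g

n(NH4Cl) = 203.1 / 53.492 = 3.7968 mol.
Reaction (1): NH4Cl→HCl ratio 1:1 ⇒ n(HCl) = 3.7968 mol.
Reaction (2): HCl→H2 ratio 2:1 ⇒ n(H2) = 1.8984 mol.
Reaction (3): H2→Cu ratio 1:1 ⇒ n(Cu) = 1.8984 mol.
Mass of Cu = 1.8984 × 63.55 = 120.64 g.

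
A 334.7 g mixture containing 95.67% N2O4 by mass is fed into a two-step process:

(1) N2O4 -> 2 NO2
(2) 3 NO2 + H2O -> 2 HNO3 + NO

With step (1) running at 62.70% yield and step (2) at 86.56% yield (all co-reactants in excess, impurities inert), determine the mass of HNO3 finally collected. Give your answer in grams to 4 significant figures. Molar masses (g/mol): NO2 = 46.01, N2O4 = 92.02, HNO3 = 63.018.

Pure N2O4 = 334.7 × 0.9567 = 320.21 g.
n(N2O4) = 320.21 / 92.02 = 3.4798 mol.
Step 1 (N2O4:NO2 = 1:2): theoretical n(NO2) = 6.9595 mol; at 62.70% yield, n(NO2) = 4.3636 mol.
Step 2 (NO2:HNO3 = 3:2): theoretical n(HNO3) = 2.9091 mol, so theoretical mass = 2.9091 × 63.018 = 183.32 g.
At 86.56% yield, actual mass of HNO3 = 183.32 × 0.8656 = 158.69 g.

158.7 g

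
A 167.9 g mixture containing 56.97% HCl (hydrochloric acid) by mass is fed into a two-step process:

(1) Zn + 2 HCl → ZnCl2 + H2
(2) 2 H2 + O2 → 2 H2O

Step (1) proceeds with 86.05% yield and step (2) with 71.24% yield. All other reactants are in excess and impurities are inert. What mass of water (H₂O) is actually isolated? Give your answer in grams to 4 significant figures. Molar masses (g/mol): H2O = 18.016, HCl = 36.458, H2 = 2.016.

14.49 g

Pure HCl = 167.9 × 0.5697 = 95.653 g.
n(HCl) = 95.653 / 36.458 = 2.6236 mol.
Step 1 (HCl:H2 = 2:1): theoretical n(H2) = 1.3118 mol; at 86.05% yield, n(H2) = 1.1288 mol.
Step 2 (H2:H2O = 2:2): theoretical n(H2O) = 1.1288 mol, so theoretical mass = 1.1288 × 18.016 = 20.337 g.
At 71.24% yield, actual mass of H2O = 20.337 × 0.7124 = 14.488 g.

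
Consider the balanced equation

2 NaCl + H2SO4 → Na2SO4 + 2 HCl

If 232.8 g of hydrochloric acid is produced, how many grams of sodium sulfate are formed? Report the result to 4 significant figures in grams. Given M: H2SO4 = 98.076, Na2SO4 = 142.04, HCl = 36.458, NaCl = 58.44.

n(HCl) = 232.80 g / 36.458 g/mol = 6.3854 mol.
From the equation the HCl:Na2SO4 mole ratio is 2:1, so n(Na2SO4) = 6.3854 × 1/2 = 3.1927 mol.
Mass of Na2SO4 = 3.1927 mol × 142.04 g/mol = 453.49 g.

453.5 g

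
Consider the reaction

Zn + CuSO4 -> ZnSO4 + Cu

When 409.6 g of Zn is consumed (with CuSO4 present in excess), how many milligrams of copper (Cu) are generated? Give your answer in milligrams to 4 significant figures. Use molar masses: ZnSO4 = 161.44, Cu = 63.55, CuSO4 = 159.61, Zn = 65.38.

398100 mg

n(Zn) = 409.60 g / 65.38 g/mol = 6.2649 mol.
From the equation the Zn:Cu mole ratio is 1:1, so n(Cu) = 6.2649 × 1/1 = 6.2649 mol.
Mass of Cu = 6.2649 mol × 63.55 g/mol = 398.14 g.
Converting to mg: 398.14 g = 398100 mg.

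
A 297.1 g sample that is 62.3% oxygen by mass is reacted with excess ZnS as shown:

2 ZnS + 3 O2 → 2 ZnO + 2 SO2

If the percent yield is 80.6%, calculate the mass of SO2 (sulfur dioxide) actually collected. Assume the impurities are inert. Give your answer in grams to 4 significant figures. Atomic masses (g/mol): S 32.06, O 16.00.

Pure O2 available = 297.1 g × 0.623 = 185.09 g.
M(O2) = 2(16.00) = 32.00 g/mol.
M(SO2) = 32.06 + 2(16.00) = 64.06 g/mol.
n(O2) = 185.09 g / 32.00 g/mol = 5.7842 mol.
From the equation the O2:SO2 mole ratio is 3:2, so n(SO2) = 5.7842 × 2/3 = 3.8561 mol.
Mass of SO2 = 3.8561 mol × 64.06 g/mol = 247.02 g.
Actual mass collected = 247.02 g × 0.806 = 199.10 g.

199.1 g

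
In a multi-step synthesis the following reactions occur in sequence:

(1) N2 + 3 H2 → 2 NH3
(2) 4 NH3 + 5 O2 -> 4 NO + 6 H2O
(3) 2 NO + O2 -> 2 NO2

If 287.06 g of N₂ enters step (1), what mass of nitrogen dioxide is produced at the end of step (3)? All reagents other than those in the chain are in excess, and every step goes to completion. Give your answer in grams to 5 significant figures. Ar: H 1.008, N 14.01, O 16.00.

942.73 g

M(N2) = 2(14.01) = 28.02 g/mol.
M(NO2) = 14.01 + 2(16.00) = 46.01 g/mol.
n(N2) = 287.06 / 28.02 = 10.2448 mol.
Reaction (1): N2→NH3 ratio 1:2 ⇒ n(NH3) = 20.4897 mol.
Reaction (2): NH3→NO ratio 4:4 ⇒ n(NO) = 20.4897 mol.
Reaction (3): NO→NO2 ratio 2:2 ⇒ n(NO2) = 20.4897 mol.
Mass of NO2 = 20.4897 × 46.01 = 942.729 g.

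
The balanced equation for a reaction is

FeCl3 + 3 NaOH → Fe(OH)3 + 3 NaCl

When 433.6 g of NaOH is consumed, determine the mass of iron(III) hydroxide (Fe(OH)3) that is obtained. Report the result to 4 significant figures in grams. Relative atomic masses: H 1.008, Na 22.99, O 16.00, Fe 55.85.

M(NaOH) = 22.99 + 16.00 + 1.008 = 39.998 g/mol.
M(Fe(OH)3) = 55.85 + 3(16.00) + 3(1.008) = 106.874 g/mol.
n(NaOH) = 433.60 g / 39.998 g/mol = 10.841 mol.
From the equation the NaOH:Fe(OH)3 mole ratio is 3:1, so n(Fe(OH)3) = 10.841 × 1/3 = 3.6135 mol.
Mass of Fe(OH)3 = 3.6135 mol × 106.874 g/mol = 386.19 g.

386.2 g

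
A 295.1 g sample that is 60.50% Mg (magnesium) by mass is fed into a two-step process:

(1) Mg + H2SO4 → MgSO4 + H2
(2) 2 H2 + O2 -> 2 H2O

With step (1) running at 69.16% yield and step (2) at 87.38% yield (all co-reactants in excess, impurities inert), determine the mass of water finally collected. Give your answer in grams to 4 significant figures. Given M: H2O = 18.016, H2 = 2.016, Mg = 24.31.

Pure Mg = 295.1 × 0.6050 = 178.54 g.
n(Mg) = 178.54 / 24.31 = 7.3441 mol.
Step 1 (Mg:H2 = 1:1): theoretical n(H2) = 7.3441 mol; at 69.16% yield, n(H2) = 5.0792 mol.
Step 2 (H2:H2O = 2:2): theoretical n(H2O) = 5.0792 mol, so theoretical mass = 5.0792 × 18.016 = 91.507 g.
At 87.38% yield, actual mass of H2O = 91.507 × 0.8738 = 79.959 g.

79.96 g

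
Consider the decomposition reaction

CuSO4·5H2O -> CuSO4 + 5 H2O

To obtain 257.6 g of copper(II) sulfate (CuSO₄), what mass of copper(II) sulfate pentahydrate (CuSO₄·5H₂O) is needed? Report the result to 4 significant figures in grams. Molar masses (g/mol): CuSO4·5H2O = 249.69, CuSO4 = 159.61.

403.0 g

n(CuSO4) = 257.60 g / 159.61 g/mol = 1.6139 mol.
From the equation the CuSO4:CuSO4·5H2O mole ratio is 1:1, so n(CuSO4·5H2O) = 1.6139 × 1/1 = 1.6139 mol.
Mass of CuSO4·5H2O = 1.6139 mol × 249.69 g/mol = 402.98 g.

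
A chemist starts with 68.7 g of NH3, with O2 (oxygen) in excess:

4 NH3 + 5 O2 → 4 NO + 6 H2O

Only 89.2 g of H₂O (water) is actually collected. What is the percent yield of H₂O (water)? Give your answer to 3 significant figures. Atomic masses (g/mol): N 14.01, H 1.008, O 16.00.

M(NH3) = 14.01 + 3(1.008) = 17.034 g/mol.
M(H2O) = 2(1.008) + 16.00 = 18.016 g/mol.
n(NH3) = 68.70 g / 17.034 g/mol = 4.033 mol.
From the equation the NH3:H2O mole ratio is 4:6, so n(H2O) = 4.033 × 6/4 = 6.050 mol.
Mass of H2O = 6.050 mol × 18.016 g/mol = 109.0 g.
This is the theoretical yield. Percent yield = 89.2 g / 109.0 g × 100% = 81.84%.

81.8 %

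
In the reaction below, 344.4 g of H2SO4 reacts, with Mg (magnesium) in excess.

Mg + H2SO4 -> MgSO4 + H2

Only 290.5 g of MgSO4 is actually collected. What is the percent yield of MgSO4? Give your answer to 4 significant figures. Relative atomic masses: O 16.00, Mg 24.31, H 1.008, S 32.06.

M(H2SO4) = 2(1.008) + 32.06 + 4(16.00) = 98.076 g/mol.
M(MgSO4) = 24.31 + 32.06 + 4(16.00) = 120.37 g/mol.
n(H2SO4) = 344.40 g / 98.076 g/mol = 3.5116 mol.
From the equation the H2SO4:MgSO4 mole ratio is 1:1, so n(MgSO4) = 3.5116 × 1/1 = 3.5116 mol.
Mass of MgSO4 = 3.5116 mol × 120.37 g/mol = 422.69 g.
This is the theoretical yield. Percent yield = 290.5 g / 422.69 g × 100% = 68.727%.

68.73 %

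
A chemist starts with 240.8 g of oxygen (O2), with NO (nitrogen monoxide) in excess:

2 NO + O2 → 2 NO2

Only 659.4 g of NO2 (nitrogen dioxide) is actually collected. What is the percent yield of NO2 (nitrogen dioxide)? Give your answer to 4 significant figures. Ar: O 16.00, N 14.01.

M(O2) = 2(16.00) = 32.00 g/mol.
M(NO2) = 14.01 + 2(16.00) = 46.01 g/mol.
n(O2) = 240.80 g / 32.00 g/mol = 7.5250 mol.
From the equation the O2:NO2 mole ratio is 1:2, so n(NO2) = 7.5250 × 2/1 = 15.050 mol.
Mass of NO2 = 15.050 mol × 46.01 g/mol = 692.45 g.
This is the theoretical yield. Percent yield = 659.4 g / 692.45 g × 100% = 95.227%.

95.23 %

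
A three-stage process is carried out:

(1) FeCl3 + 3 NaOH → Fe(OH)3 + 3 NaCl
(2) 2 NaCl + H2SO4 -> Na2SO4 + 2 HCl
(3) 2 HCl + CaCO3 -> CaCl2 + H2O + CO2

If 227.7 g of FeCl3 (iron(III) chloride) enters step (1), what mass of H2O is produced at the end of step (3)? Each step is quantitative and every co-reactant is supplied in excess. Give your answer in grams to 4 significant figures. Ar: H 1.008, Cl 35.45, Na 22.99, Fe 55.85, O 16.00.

37.94 g

M(FeCl3) = 55.85 + 3(35.45) = 162.20 g/mol.
M(H2O) = 2(1.008) + 16.00 = 18.016 g/mol.
n(FeCl3) = 227.7 / 162.20 = 1.4038 mol.
Reaction (1): FeCl3→NaCl ratio 1:3 ⇒ n(NaCl) = 4.2115 mol.
Reaction (2): NaCl→HCl ratio 2:2 ⇒ n(HCl) = 4.2115 mol.
Reaction (3): HCl→H2O ratio 2:1 ⇒ n(H2O) = 2.1057 mol.
Mass of H2O = 2.1057 × 18.016 = 37.937 g.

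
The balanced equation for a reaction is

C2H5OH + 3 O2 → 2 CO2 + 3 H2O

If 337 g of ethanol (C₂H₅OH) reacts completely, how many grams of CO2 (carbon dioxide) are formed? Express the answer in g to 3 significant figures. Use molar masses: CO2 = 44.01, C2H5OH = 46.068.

n(C2H5OH) = 337.0 g / 46.068 g/mol = 7.315 mol.
From the equation the C2H5OH:CO2 mole ratio is 1:2, so n(CO2) = 7.315 × 2/1 = 14.63 mol.
Mass of CO2 = 14.63 mol × 44.01 g/mol = 643.9 g.

644 g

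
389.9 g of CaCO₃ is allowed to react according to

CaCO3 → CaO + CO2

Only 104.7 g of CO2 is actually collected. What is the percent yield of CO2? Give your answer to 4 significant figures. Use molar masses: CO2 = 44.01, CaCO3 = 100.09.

n(CaCO3) = 389.90 g / 100.09 g/mol = 3.8955 mol.
From the equation the CaCO3:CO2 mole ratio is 1:1, so n(CO2) = 3.8955 × 1/1 = 3.8955 mol.
Mass of CO2 = 3.8955 mol × 44.01 g/mol = 171.44 g.
This is the theoretical yield. Percent yield = 104.7 g / 171.44 g × 100% = 61.071%.

61.07 %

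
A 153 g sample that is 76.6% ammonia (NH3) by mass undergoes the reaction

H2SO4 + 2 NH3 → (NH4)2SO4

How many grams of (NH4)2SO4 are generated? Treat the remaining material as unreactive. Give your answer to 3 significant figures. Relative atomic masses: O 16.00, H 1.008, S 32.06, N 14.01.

Mass of pure NH3 = 153 g × 0.766 = 117.2 g.
M(NH3) = 14.01 + 3(1.008) = 17.034 g/mol.
M((NH4)2SO4) = 2(14.01) + 8(1.008) + 32.06 + 4(16.00) = 132.144 g/mol.
n(NH3) = 117.2 g / 17.034 g/mol = 6.880 mol.
From the equation the NH3:(NH4)2SO4 mole ratio is 2:1, so n((NH4)2SO4) = 6.880 × 1/2 = 3.440 mol.
Mass of (NH4)2SO4 = 3.440 mol × 132.144 g/mol = 454.6 g.

455 g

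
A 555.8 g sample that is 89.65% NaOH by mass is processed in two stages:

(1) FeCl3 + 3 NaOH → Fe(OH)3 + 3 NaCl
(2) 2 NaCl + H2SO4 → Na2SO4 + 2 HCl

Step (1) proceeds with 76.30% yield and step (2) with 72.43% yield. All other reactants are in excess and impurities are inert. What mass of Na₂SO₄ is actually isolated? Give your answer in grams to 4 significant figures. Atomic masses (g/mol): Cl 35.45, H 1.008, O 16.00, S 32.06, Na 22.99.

488.9 g

Pure NaOH = 555.8 × 0.8965 = 498.27 g.
M(NaOH) = 22.99 + 16.00 + 1.008 = 39.998 g/mol.
M(Na2SO4) = 2(22.99) + 32.06 + 4(16.00) = 142.04 g/mol.
n(NaOH) = 498.27 / 39.998 = 12.457 mol.
Step 1 (NaOH:NaCl = 3:3): theoretical n(NaCl) = 12.457 mol; at 76.30% yield, n(NaCl) = 9.5051 mol.
Step 2 (NaCl:Na2SO4 = 2:1): theoretical n(Na2SO4) = 4.7525 mol, so theoretical mass = 4.7525 × 142.04 = 675.05 g.
At 72.43% yield, actual mass of Na2SO4 = 675.05 × 0.7243 = 488.94 g.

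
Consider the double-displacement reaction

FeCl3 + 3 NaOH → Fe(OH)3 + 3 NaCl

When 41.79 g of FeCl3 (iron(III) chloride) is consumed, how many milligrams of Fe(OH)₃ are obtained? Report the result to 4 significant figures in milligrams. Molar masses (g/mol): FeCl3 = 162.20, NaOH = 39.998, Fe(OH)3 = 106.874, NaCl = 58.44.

n(FeCl3) = 41.790 g / 162.20 g/mol = 0.25764 mol.
From the equation the FeCl3:Fe(OH)3 mole ratio is 1:1, so n(Fe(OH)3) = 0.25764 × 1/1 = 0.25764 mol.
Mass of Fe(OH)3 = 0.25764 mol × 106.874 g/mol = 27.536 g.
Converting to mg: 27.536 g = 27540 mg.

27540 mg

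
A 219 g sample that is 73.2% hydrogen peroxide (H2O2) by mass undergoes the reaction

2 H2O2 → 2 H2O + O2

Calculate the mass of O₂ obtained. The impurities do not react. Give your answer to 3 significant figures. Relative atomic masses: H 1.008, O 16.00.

75.4 g

Mass of pure H2O2 = 219 g × 0.732 = 160.3 g.
M(H2O2) = 2(1.008) + 2(16.00) = 34.016 g/mol.
M(O2) = 2(16.00) = 32.00 g/mol.
n(H2O2) = 160.3 g / 34.016 g/mol = 4.713 mol.
From the equation the H2O2:O2 mole ratio is 2:1, so n(O2) = 4.713 × 1/2 = 2.356 mol.
Mass of O2 = 2.356 mol × 32.00 g/mol = 75.40 g.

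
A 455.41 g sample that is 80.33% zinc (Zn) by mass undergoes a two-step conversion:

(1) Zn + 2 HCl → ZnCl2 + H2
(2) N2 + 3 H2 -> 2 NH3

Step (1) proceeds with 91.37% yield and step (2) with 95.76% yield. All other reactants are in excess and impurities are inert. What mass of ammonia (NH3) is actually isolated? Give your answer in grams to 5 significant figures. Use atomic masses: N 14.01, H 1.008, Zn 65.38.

Pure Zn = 455.41 × 0.8033 = 365.831 g.
M(Zn) = 65.38 g/mol.
M(NH3) = 14.01 + 3(1.008) = 17.034 g/mol.
n(Zn) = 365.831 / 65.38 = 5.59546 mol.
Step 1 (Zn:H2 = 1:1): theoretical n(H2) = 5.59546 mol; at 91.37% yield, n(H2) = 5.11257 mol.
Step 2 (H2:NH3 = 3:2): theoretical n(NH3) = 3.40838 mol, so theoretical mass = 3.40838 × 17.034 = 58.0583 g.
At 95.76% yield, actual mass of NH3 = 58.0583 × 0.9576 = 55.5966 g.

55.597 g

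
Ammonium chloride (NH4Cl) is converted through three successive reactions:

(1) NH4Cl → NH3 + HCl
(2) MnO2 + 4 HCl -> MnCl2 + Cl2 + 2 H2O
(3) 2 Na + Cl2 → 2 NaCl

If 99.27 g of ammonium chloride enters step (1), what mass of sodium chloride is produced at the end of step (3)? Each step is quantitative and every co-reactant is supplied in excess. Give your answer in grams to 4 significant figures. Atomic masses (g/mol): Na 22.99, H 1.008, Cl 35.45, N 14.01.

54.23 g

M(NH4Cl) = 14.01 + 4(1.008) + 35.45 = 53.492 g/mol.
M(NaCl) = 22.99 + 35.45 = 58.44 g/mol.
n(NH4Cl) = 99.27 / 53.492 = 1.8558 mol.
Reaction (1): NH4Cl→HCl ratio 1:1 ⇒ n(HCl) = 1.8558 mol.
Reaction (2): HCl→Cl2 ratio 4:1 ⇒ n(Cl2) = 0.46395 mol.
Reaction (3): Cl2→NaCl ratio 1:2 ⇒ n(NaCl) = 0.92790 mol.
Mass of NaCl = 0.92790 × 58.44 = 54.226 g.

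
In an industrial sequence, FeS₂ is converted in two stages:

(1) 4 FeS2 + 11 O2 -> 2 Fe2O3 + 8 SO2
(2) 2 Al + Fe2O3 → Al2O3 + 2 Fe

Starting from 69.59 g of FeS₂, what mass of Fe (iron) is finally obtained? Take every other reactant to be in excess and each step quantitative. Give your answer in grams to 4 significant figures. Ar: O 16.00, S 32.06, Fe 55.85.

32.40 g

M(FeS2) = 55.85 + 2(32.06) = 119.97 g/mol.
M(Fe) = 55.85 g/mol.
n(FeS2) = 69.590 / 119.97 = 0.58006 mol.
Step 1 gives a 4:2 ratio of FeS2 to Fe2O3, so n(Fe2O3) = 0.29003 mol.
In step 2 the Fe2O3:Fe ratio is 1:2, so n(Fe) = 0.58006 mol.
Mass of Fe = 0.58006 × 55.85 = 32.396 g.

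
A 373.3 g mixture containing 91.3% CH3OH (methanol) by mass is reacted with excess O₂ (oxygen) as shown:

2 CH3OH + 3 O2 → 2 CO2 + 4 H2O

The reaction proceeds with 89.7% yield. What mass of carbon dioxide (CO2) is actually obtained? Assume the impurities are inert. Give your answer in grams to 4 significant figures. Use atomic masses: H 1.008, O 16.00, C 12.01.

Pure CH3OH available = 373.3 g × 0.913 = 340.82 g.
M(CH3OH) = 12.01 + 4(1.008) + 16.00 = 32.042 g/mol.
M(CO2) = 12.01 + 2(16.00) = 44.01 g/mol.
n(CH3OH) = 340.82 g / 32.042 g/mol = 10.637 mol.
From the equation the CH3OH:CO2 mole ratio is 2:2, so n(CO2) = 10.637 × 2/2 = 10.637 mol.
Mass of CO2 = 10.637 mol × 44.01 g/mol = 468.12 g.
Actual mass collected = 468.12 g × 0.897 = 419.91 g.

419.9 g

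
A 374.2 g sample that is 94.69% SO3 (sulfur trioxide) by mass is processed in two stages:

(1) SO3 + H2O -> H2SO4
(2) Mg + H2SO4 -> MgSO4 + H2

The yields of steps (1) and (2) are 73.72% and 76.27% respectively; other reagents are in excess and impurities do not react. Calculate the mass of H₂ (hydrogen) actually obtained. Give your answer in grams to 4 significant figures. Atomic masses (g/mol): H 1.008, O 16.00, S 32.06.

5.017 g

Pure SO3 = 374.2 × 0.9469 = 354.33 g.
M(SO3) = 32.06 + 3(16.00) = 80.06 g/mol.
M(H2) = 2(1.008) = 2.016 g/mol.
n(SO3) = 354.33 / 80.06 = 4.4258 mol.
Step 1 (SO3:H2SO4 = 1:1): theoretical n(H2SO4) = 4.4258 mol; at 73.72% yield, n(H2SO4) = 3.2627 mol.
Step 2 (H2SO4:H2 = 1:1): theoretical n(H2) = 3.2627 mol, so theoretical mass = 3.2627 × 2.016 = 6.5776 g.
At 76.27% yield, actual mass of H2 = 6.5776 × 0.7627 = 5.0167 g.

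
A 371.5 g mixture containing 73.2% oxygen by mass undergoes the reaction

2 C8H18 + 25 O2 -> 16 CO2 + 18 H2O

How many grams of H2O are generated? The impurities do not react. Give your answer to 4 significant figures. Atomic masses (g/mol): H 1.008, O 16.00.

110.2 g

Mass of pure O2 = 371.5 g × 0.732 = 271.94 g.
M(O2) = 2(16.00) = 32.00 g/mol.
M(H2O) = 2(1.008) + 16.00 = 18.016 g/mol.
n(O2) = 271.94 g / 32.00 g/mol = 8.4981 mol.
From the equation the O2:H2O mole ratio is 25:18, so n(H2O) = 8.4981 × 18/25 = 6.1186 mol.
Mass of H2O = 6.1186 mol × 18.016 g/mol = 110.23 g.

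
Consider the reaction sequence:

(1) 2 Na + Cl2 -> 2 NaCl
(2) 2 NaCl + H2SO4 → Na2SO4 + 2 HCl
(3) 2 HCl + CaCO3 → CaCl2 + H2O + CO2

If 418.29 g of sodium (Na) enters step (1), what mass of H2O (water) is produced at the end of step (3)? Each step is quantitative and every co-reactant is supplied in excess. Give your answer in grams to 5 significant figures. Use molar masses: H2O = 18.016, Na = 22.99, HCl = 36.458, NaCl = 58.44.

163.90 g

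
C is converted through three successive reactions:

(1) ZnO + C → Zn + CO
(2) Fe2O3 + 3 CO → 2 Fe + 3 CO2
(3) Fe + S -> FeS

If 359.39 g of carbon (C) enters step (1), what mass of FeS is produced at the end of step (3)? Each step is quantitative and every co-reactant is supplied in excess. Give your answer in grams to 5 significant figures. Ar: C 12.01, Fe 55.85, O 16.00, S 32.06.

1753.8 g

M(C) = 12.01 g/mol.
M(FeS) = 55.85 + 32.06 = 87.91 g/mol.
n(C) = 359.39 / 12.01 = 29.9242 mol.
Reaction (1): C→CO ratio 1:1 ⇒ n(CO) = 29.9242 mol.
Reaction (2): CO→Fe ratio 3:2 ⇒ n(Fe) = 19.9495 mol.
Reaction (3): Fe→FeS ratio 1:1 ⇒ n(FeS) = 19.9495 mol.
Mass of FeS = 19.9495 × 87.91 = 1753.76 g.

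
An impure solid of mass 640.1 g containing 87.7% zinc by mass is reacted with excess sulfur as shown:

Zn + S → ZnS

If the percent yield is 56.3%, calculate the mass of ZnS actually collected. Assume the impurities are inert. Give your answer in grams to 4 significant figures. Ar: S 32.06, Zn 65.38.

Pure Zn available = 640.1 g × 0.877 = 561.37 g.
M(Zn) = 65.38 g/mol.
M(ZnS) = 65.38 + 32.06 = 97.44 g/mol.
n(Zn) = 561.37 g / 65.38 g/mol = 8.5862 mol.
From the equation the Zn:ZnS mole ratio is 1:1, so n(ZnS) = 8.5862 × 1/1 = 8.5862 mol.
Mass of ZnS = 8.5862 mol × 97.44 g/mol = 836.64 g.
Actual mass collected = 836.64 g × 0.563 = 471.03 g.

471.0 g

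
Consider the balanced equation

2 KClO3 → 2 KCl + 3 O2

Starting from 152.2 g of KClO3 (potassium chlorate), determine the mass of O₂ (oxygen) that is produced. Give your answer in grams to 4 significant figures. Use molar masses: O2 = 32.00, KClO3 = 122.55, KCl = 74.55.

n(KClO3) = 152.20 g / 122.55 g/mol = 1.2419 mol.
From the equation the KClO3:O2 mole ratio is 2:3, so n(O2) = 1.2419 × 3/2 = 1.8629 mol.
Mass of O2 = 1.8629 mol × 32.00 g/mol = 59.613 g.

59.61 g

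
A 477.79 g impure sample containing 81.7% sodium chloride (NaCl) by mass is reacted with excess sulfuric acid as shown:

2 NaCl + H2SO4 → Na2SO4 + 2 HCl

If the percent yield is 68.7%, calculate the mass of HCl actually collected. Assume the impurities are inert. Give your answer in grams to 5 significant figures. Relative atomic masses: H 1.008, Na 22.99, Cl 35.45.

Pure NaCl available = 477.79 g × 0.817 = 390.354 g.
M(NaCl) = 22.99 + 35.45 = 58.44 g/mol.
M(HCl) = 1.008 + 35.45 = 36.458 g/mol.
n(NaCl) = 390.354 g / 58.44 g/mol = 6.67958 mol.
From the equation the NaCl:HCl mole ratio is 2:2, so n(HCl) = 6.67958 × 2/2 = 6.67958 mol.
Mass of HCl = 6.67958 mol × 36.458 g/mol = 243.524 g.
Actual mass collected = 243.524 g × 0.687 = 167.301 g.

167.30 g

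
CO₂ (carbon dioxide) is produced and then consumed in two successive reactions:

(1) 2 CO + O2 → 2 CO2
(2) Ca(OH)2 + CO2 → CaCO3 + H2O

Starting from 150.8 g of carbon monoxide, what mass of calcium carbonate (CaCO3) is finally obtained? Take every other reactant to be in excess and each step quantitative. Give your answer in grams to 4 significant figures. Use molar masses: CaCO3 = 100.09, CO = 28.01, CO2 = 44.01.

n(CO) = 150.80 / 28.01 = 5.3838 mol.
Step 1 gives a 2:2 ratio of CO to CO2, so n(CO2) = 5.3838 mol.
In step 2 the CO2:CaCO3 ratio is 1:1, so n(CaCO3) = 5.3838 mol.
Mass of CaCO3 = 5.3838 × 100.09 = 538.86 g.

538.9 g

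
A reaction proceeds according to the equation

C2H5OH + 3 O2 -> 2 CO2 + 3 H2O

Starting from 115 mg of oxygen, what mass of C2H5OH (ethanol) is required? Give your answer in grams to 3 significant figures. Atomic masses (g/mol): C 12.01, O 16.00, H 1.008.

0.0552 g

M(O2) = 2(16.00) = 32.00 g/mol.
M(C2H5OH) = 2(12.01) + 6(1.008) + 16.00 = 46.068 g/mol.
Convert: 115 mg = 0.1150 g.
n(O2) = 0.1150 g / 32.00 g/mol = 0.003594 mol.
From the equation the O2:C2H5OH mole ratio is 3:1, so n(C2H5OH) = 0.003594 × 1/3 = 0.001198 mol.
Mass of C2H5OH = 0.001198 mol × 46.068 g/mol = 0.05519 g.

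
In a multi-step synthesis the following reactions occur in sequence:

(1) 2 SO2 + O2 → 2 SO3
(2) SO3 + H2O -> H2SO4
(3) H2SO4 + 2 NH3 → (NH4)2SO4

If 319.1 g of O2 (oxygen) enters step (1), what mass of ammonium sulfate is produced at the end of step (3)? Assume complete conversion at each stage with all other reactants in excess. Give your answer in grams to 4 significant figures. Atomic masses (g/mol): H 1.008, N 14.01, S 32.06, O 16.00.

2635 g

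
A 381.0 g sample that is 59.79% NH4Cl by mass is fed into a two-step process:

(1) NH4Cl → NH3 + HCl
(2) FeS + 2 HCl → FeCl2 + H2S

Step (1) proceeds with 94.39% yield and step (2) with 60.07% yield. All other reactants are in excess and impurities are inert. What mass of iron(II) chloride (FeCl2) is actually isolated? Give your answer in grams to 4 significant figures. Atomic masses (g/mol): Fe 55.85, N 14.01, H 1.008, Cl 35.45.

Pure NH4Cl = 381.0 × 0.5979 = 227.80 g.
M(NH4Cl) = 14.01 + 4(1.008) + 35.45 = 53.492 g/mol.
M(FeCl2) = 55.85 + 2(35.45) = 126.75 g/mol.
n(NH4Cl) = 227.80 / 53.492 = 4.2586 mol.
Step 1 (NH4Cl:HCl = 1:1): theoretical n(HCl) = 4.2586 mol; at 94.39% yield, n(HCl) = 4.0197 mol.
Step 2 (HCl:FeCl2 = 2:1): theoretical n(FeCl2) = 2.0098 mol, so theoretical mass = 2.0098 × 126.75 = 254.75 g.
At 60.07% yield, actual mass of FeCl2 = 254.75 × 0.6007 = 153.03 g.

153.0 g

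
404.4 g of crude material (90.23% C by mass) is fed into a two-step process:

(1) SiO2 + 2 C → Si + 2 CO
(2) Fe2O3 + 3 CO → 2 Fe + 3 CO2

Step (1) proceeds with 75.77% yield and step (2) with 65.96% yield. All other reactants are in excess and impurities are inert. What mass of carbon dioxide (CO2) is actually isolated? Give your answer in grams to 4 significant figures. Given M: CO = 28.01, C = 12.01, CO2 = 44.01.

Pure C = 404.4 × 0.9023 = 364.89 g.
n(C) = 364.89 / 12.01 = 30.382 mol.
Step 1 (C:CO = 2:2): theoretical n(CO) = 30.382 mol; at 75.77% yield, n(CO) = 23.021 mol.
Step 2 (CO:CO2 = 3:3): theoretical n(CO2) = 23.021 mol, so theoretical mass = 23.021 × 44.01 = 1013.1 g.
At 65.96% yield, actual mass of CO2 = 1013.1 × 0.6596 = 668.26 g.

668.3 g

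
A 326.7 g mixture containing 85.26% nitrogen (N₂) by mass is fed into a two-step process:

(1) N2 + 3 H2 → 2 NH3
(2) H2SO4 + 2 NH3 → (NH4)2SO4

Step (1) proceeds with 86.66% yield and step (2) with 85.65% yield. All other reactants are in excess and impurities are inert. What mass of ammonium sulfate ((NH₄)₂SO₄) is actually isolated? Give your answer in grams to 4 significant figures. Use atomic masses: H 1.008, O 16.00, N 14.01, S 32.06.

975.0 g

Pure N2 = 326.7 × 0.8526 = 278.54 g.
M(N2) = 2(14.01) = 28.02 g/mol.
M((NH4)2SO4) = 2(14.01) + 8(1.008) + 32.06 + 4(16.00) = 132.144 g/mol.
n(N2) = 278.54 / 28.02 = 9.9409 mol.
Step 1 (N2:NH3 = 1:2): theoretical n(NH3) = 19.882 mol; at 86.66% yield, n(NH3) = 17.230 mol.
Step 2 (NH3:(NH4)2SO4 = 2:1): theoretical n((NH4)2SO4) = 8.6148 mol, so theoretical mass = 8.6148 × 132.144 = 1138.4 g.
At 85.65% yield, actual mass of (NH4)2SO4 = 1138.4 × 0.8565 = 975.03 g.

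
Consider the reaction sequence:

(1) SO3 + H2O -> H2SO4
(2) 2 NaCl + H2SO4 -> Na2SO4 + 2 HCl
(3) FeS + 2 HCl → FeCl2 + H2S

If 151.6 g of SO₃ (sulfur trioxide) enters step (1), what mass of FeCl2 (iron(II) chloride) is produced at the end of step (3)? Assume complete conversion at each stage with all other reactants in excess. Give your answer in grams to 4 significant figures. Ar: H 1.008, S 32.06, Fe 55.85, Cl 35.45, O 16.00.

240.0 g

M(SO3) = 32.06 + 3(16.00) = 80.06 g/mol.
M(FeCl2) = 55.85 + 2(35.45) = 126.75 g/mol.
n(SO3) = 151.6 / 80.06 = 1.8936 mol.
Reaction (1): SO3→H2SO4 ratio 1:1 ⇒ n(H2SO4) = 1.8936 mol.
Reaction (2): H2SO4→HCl ratio 1:2 ⇒ n(HCl) = 3.7872 mol.
Reaction (3): HCl→FeCl2 ratio 2:1 ⇒ n(FeCl2) = 1.8936 mol.
Mass of FeCl2 = 1.8936 × 126.75 = 240.01 g.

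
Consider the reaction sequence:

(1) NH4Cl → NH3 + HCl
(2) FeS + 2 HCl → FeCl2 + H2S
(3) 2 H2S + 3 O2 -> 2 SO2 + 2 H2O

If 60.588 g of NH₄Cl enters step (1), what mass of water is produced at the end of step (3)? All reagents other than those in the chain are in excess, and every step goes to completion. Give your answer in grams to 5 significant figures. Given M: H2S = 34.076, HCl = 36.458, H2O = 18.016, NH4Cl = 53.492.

n(NH4Cl) = 60.588 / 53.492 = 1.13266 mol.
Reaction (1): NH4Cl→HCl ratio 1:1 ⇒ n(HCl) = 1.13266 mol.
Reaction (2): HCl→H2S ratio 2:1 ⇒ n(H2S) = 0.566328 mol.
Reaction (3): H2S→H2O ratio 2:2 ⇒ n(H2O) = 0.566328 mol.
Mass of H2O = 0.566328 × 18.016 = 10.2030 g.

10.203 g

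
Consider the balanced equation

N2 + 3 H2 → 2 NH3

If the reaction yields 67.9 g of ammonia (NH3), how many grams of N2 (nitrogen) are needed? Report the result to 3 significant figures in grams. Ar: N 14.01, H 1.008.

55.8 g

M(NH3) = 14.01 + 3(1.008) = 17.034 g/mol.
M(N2) = 2(14.01) = 28.02 g/mol.
n(NH3) = 67.90 g / 17.034 g/mol = 3.986 mol.
From the equation the NH3:N2 mole ratio is 2:1, so n(N2) = 3.986 × 1/2 = 1.993 mol.
Mass of N2 = 1.993 mol × 28.02 g/mol = 55.85 g.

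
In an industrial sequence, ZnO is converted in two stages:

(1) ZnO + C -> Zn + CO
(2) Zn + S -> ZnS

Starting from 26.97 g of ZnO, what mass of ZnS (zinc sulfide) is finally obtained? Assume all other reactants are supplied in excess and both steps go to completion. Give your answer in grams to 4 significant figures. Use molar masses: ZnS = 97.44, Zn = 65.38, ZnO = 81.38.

32.29 g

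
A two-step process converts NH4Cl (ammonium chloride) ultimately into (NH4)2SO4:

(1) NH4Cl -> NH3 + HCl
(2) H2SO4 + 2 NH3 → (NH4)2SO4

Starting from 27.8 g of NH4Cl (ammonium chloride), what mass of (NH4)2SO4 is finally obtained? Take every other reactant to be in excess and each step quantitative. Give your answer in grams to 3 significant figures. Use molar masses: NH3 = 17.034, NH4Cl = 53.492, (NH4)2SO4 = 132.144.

n(NH4Cl) = 27.80 / 53.492 = 0.5197 mol.
Step 1 gives a 1:1 ratio of NH4Cl to NH3, so n(NH3) = 0.5197 mol.
In step 2 the NH3:(NH4)2SO4 ratio is 2:1, so n((NH4)2SO4) = 0.2599 mol.
Mass of (NH4)2SO4 = 0.2599 × 132.144 = 34.34 g.

34.3 g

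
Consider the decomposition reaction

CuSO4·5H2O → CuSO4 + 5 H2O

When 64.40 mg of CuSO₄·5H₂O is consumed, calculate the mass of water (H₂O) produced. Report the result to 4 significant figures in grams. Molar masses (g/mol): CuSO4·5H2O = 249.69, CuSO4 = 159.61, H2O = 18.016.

0.02323 g

Convert: 64.40 mg = 0.064400 g.
n(CuSO4·5H2O) = 0.064400 g / 249.69 g/mol = 0.00025792 mol.
From the equation the CuSO4·5H2O:H2O mole ratio is 1:5, so n(H2O) = 0.00025792 × 5/1 = 0.0012896 mol.
Mass of H2O = 0.0012896 mol × 18.016 g/mol = 0.023233 g.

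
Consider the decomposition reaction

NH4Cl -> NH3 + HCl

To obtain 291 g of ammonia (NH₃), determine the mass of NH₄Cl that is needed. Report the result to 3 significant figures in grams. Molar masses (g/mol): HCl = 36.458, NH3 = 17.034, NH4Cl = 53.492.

914 g

n(NH3) = 291.0 g / 17.034 g/mol = 17.08 mol.
From the equation the NH3:NH4Cl mole ratio is 1:1, so n(NH4Cl) = 17.08 × 1/1 = 17.08 mol.
Mass of NH4Cl = 17.08 mol × 53.492 g/mol = 913.8 g.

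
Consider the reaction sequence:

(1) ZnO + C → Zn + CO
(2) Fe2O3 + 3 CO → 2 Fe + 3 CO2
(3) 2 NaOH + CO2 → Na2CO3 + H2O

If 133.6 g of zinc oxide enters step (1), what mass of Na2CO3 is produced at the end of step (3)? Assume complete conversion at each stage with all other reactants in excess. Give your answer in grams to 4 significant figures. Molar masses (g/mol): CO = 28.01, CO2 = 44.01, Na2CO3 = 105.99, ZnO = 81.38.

n(ZnO) = 133.6 / 81.38 = 1.6417 mol.
Reaction (1): ZnO→CO ratio 1:1 ⇒ n(CO) = 1.6417 mol.
Reaction (2): CO→CO2 ratio 3:3 ⇒ n(CO2) = 1.6417 mol.
Reaction (3): CO2→Na2CO3 ratio 1:1 ⇒ n(Na2CO3) = 1.6417 mol.
Mass of Na2CO3 = 1.6417 × 105.99 = 174.00 g.

174.0 g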